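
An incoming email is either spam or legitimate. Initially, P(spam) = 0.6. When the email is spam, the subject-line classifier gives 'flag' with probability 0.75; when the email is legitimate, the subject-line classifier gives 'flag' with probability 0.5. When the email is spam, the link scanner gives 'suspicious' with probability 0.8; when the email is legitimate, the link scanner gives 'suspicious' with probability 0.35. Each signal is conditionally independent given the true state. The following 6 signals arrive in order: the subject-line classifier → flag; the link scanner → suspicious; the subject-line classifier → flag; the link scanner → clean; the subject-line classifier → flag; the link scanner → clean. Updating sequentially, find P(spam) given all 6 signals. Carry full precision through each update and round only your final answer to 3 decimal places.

0.523

Apply Bayes' rule sequentially, carrying P(spam) forward.
After the subject-line classifier='flag': P(spam) = 0.75·0.6000 / (0.75·0.6000 + 0.5·0.4000) ≈ 0.6923
After the link scanner='suspicious': P(spam) = 0.8·0.6923 / (0.8·0.6923 + 0.35·0.3077) ≈ 0.8372
After the subject-line classifier='flag': P(spam) = 0.75·0.8372 / (0.75·0.8372 + 0.5·0.1628) ≈ 0.8852
After the link scanner='clean': P(spam) = 0.2·0.8852 / (0.2·0.8852 + 0.65·0.1148) ≈ 0.7036
After the subject-line classifier='flag': P(spam) = 0.75·0.7036 / (0.75·0.7036 + 0.5·0.2964) ≈ 0.7807
After the link scanner='clean': P(spam) = 0.2·0.7807 / (0.2·0.7807 + 0.65·0.2193) ≈ 0.5228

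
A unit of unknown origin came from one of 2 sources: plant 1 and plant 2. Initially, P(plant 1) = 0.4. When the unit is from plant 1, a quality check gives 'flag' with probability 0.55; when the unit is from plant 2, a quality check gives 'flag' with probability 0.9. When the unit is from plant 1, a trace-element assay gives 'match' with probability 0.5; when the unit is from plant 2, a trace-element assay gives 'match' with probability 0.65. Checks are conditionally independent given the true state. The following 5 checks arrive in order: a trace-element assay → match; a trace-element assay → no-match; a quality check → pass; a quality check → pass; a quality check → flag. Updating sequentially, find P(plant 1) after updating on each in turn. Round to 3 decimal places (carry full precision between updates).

0.901

After a trace-element assay='match': P(plant 1) = 0.5·0.4000 / (0.5·0.4000 + 0.65·0.6000) ≈ 0.3390
After a trace-element assay='no-match': P(plant 1) = 0.5·0.3390 / (0.5·0.3390 + 0.35·0.6610) ≈ 0.4228
After a quality check='pass': P(plant 1) = 0.45·0.4228 / (0.45·0.4228 + 0.1·0.5772) ≈ 0.7673
After a quality check='pass': P(plant 1) = 0.45·0.7673 / (0.45·0.7673 + 0.1·0.2327) ≈ 0.9368
After a quality check='flag': P(plant 1) = 0.55·0.9368 / (0.55·0.9368 + 0.9·0.0632) ≈ 0.9007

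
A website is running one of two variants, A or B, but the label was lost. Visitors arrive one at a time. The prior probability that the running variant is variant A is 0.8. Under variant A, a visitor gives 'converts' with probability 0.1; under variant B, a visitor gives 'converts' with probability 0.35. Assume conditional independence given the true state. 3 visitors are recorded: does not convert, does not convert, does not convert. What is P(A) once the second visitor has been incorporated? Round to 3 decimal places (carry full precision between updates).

After 'does not convert': P(A) = 0.9·0.8000 / (0.9·0.8000 + 0.65·0.2000) ≈ 0.8471
After 'does not convert': P(A) = 0.9·0.8471 / (0.9·0.8471 + 0.65·0.1529) ≈ 0.8846

0.885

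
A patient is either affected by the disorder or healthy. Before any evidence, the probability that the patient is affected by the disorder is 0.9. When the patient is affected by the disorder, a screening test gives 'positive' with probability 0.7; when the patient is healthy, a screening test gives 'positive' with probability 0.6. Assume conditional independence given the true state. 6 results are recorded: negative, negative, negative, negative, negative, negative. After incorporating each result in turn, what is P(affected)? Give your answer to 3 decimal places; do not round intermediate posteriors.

After 'negative': P(affected) = 0.3·0.9000 / (0.3·0.9000 + 0.4·0.1000) ≈ 0.8710
After 'negative': P(affected) = 0.3·0.8710 / (0.3·0.8710 + 0.4·0.1290) ≈ 0.8351
After 'negative': P(affected) = 0.3·0.8351 / (0.3·0.8351 + 0.4·0.1649) ≈ 0.7915
After 'negative': P(affected) = 0.3·0.7915 / (0.3·0.7915 + 0.4·0.2085) ≈ 0.7401
After 'negative': P(affected) = 0.3·0.7401 / (0.3·0.7401 + 0.4·0.2599) ≈ 0.6811
After 'negative': P(affected) = 0.3·0.6811 / (0.3·0.6811 + 0.4·0.3189) ≈ 0.6157

0.616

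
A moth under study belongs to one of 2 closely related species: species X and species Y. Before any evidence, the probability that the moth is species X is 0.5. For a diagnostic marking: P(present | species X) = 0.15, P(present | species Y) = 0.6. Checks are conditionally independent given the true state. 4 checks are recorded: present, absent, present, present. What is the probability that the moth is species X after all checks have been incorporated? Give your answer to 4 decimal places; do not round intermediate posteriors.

0.0321

Apply Bayes' rule sequentially, carrying P(species X) forward.
After 'present': P(species X) = 0.15·0.5000 / (0.15·0.5000 + 0.6·0.5000) ≈ 0.2000
After 'absent': P(species X) = 0.85·0.2000 / (0.85·0.2000 + 0.4·0.8000) ≈ 0.3469
After 'present': P(species X) = 0.15·0.3469 / (0.15·0.3469 + 0.6·0.6531) ≈ 0.1172
After 'present': P(species X) = 0.15·0.1172 / (0.15·0.1172 + 0.6·0.8828) ≈ 0.0321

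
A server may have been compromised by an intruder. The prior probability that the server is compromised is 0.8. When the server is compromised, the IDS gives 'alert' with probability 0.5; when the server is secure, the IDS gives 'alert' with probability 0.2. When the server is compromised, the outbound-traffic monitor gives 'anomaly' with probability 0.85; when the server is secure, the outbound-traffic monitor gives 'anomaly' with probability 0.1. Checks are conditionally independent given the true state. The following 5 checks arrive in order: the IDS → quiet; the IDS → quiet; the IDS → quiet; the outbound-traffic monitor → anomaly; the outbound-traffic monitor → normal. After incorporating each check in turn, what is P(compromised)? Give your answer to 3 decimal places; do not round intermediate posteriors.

After the IDS='quiet': P(compromised) = 0.5·0.8000 / (0.5·0.8000 + 0.8·0.2000) ≈ 0.7143
After the IDS='quiet': P(compromised) = 0.5·0.7143 / (0.5·0.7143 + 0.8·0.2857) ≈ 0.6098
After the IDS='quiet': P(compromised) = 0.5·0.6098 / (0.5·0.6098 + 0.8·0.3902) ≈ 0.4941
After the outbound-traffic monitor='anomaly': P(compromised) = 0.85·0.4941 / (0.85·0.4941 + 0.1·0.5059) ≈ 0.8925
After the outbound-traffic monitor='normal': P(compromised) = 0.15·0.8925 / (0.15·0.8925 + 0.9·0.1075) ≈ 0.5804

0.580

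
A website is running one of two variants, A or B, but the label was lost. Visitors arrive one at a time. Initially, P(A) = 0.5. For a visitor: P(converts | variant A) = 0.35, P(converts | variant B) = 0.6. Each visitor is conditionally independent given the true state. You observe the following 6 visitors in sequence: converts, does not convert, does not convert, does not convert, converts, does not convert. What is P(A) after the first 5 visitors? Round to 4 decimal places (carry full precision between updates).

After 'converts': P(A) = 0.35·0.5000 / (0.35·0.5000 + 0.6·0.5000) ≈ 0.3684
After 'does not convert': P(A) = 0.65·0.3684 / (0.65·0.3684 + 0.4·0.6316) ≈ 0.4866
After 'does not convert': P(A) = 0.65·0.4866 / (0.65·0.4866 + 0.4·0.5134) ≈ 0.6064
After 'does not convert': P(A) = 0.65·0.6064 / (0.65·0.6064 + 0.4·0.3936) ≈ 0.7145
After 'converts': P(A) = 0.35·0.7145 / (0.35·0.7145 + 0.6·0.2855) ≈ 0.5935

0.5935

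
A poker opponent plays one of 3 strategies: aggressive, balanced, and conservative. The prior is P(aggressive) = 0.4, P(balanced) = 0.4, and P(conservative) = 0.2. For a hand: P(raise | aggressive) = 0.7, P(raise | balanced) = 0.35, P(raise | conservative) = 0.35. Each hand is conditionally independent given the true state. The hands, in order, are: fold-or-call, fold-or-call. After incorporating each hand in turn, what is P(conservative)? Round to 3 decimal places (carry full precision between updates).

0.292

After 'fold-or-call': normaliser = 0.3·0.4000 + 0.65·0.4000 + 0.65·0.2000; P(aggressive) ≈ 0.2353, P(balanced) ≈ 0.5098, P(conservative) ≈ 0.2549
After 'fold-or-call': normaliser = 0.3·0.2353 + 0.65·0.5098 + 0.65·0.2549; P(aggressive) ≈ 0.1244, P(balanced) ≈ 0.5838, P(conservative) ≈ 0.2919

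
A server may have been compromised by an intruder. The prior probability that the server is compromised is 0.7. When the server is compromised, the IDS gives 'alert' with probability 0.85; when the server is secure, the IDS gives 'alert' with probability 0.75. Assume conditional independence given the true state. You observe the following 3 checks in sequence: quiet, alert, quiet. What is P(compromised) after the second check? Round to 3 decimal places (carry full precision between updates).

0.613

After 'quiet': P(compromised) = 0.15·0.7000 / (0.15·0.7000 + 0.25·0.3000) ≈ 0.5833
After 'alert': P(compromised) = 0.85·0.5833 / (0.85·0.5833 + 0.75·0.4167) ≈ 0.6134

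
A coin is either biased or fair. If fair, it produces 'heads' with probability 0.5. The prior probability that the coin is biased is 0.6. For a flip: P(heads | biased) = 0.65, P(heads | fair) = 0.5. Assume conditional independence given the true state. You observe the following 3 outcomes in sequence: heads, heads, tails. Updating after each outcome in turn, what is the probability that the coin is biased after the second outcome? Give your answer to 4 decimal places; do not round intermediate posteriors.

0.7171

After 'heads': P(biased) = 0.65·0.6000 / (0.65·0.6000 + 0.5·0.4000) ≈ 0.6610
After 'heads': P(biased) = 0.65·0.6610 / (0.65·0.6610 + 0.5·0.3390) ≈ 0.7171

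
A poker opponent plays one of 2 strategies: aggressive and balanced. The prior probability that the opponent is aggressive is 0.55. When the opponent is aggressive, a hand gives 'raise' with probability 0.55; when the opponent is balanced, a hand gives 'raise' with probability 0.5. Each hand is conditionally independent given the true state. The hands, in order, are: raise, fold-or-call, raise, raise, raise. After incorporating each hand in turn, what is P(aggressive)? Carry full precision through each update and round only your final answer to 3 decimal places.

Each posterior becomes the prior for the next update.
After 'raise': P(aggressive) = 0.55·0.5500 / (0.55·0.5500 + 0.5·0.4500) ≈ 0.5735
After 'fold-or-call': P(aggressive) = 0.45·0.5735 / (0.45·0.5735 + 0.5·0.4265) ≈ 0.5475
After 'raise': P(aggressive) = 0.55·0.5475 / (0.55·0.5475 + 0.5·0.4525) ≈ 0.5710
After 'raise': P(aggressive) = 0.55·0.5710 / (0.55·0.5710 + 0.5·0.4290) ≈ 0.5942
After 'raise': P(aggressive) = 0.55·0.5942 / (0.55·0.5942 + 0.5·0.4058) ≈ 0.6169

0.617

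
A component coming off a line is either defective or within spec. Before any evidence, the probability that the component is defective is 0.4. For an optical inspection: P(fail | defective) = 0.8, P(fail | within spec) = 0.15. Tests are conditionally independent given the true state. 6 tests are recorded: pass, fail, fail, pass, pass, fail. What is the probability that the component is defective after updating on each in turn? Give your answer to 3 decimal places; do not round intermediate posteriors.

After 'pass': P(defective) = 0.2·0.4000 / (0.2·0.4000 + 0.85·0.6000) ≈ 0.1356
After 'fail': P(defective) = 0.8·0.1356 / (0.8·0.1356 + 0.15·0.8644) ≈ 0.4555
After 'fail': P(defective) = 0.8·0.4555 / (0.8·0.4555 + 0.15·0.5445) ≈ 0.8169
After 'pass': P(defective) = 0.2·0.8169 / (0.2·0.8169 + 0.85·0.1831) ≈ 0.5122
After 'pass': P(defective) = 0.2·0.5122 / (0.2·0.5122 + 0.85·0.4878) ≈ 0.1981
After 'fail': P(defective) = 0.8·0.1981 / (0.8·0.1981 + 0.15·0.8019) ≈ 0.5685

0.568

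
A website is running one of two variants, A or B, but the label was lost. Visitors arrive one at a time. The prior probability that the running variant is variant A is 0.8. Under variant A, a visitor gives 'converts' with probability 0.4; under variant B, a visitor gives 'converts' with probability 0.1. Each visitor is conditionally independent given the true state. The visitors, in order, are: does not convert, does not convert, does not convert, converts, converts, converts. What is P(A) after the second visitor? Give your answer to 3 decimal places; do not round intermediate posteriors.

Apply Bayes' rule sequentially, carrying P(A) forward.
After 'does not convert': P(A) = 0.6·0.8000 / (0.6·0.8000 + 0.9·0.2000) ≈ 0.7273
After 'does not convert': P(A) = 0.6·0.7273 / (0.6·0.7273 + 0.9·0.2727) ≈ 0.6400

0.640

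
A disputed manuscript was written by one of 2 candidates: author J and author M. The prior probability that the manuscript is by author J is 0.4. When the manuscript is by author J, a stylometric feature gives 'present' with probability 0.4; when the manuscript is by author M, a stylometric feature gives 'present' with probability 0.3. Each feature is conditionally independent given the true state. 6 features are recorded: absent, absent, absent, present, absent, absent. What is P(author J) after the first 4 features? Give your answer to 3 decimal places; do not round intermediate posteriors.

0.359

After 'absent': P(author J) = 0.6·0.4000 / (0.6·0.4000 + 0.7·0.6000) ≈ 0.3636
After 'absent': P(author J) = 0.6·0.3636 / (0.6·0.3636 + 0.7·0.6364) ≈ 0.3288
After 'absent': P(author J) = 0.6·0.3288 / (0.6·0.3288 + 0.7·0.6712) ≈ 0.2957
After 'present': P(author J) = 0.4·0.2957 / (0.4·0.2957 + 0.3·0.7043) ≈ 0.3589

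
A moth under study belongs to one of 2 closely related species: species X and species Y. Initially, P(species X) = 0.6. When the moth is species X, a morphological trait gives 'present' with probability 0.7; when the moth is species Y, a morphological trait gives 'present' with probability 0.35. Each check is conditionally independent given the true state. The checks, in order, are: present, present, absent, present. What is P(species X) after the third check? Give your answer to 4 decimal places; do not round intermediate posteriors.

Each posterior becomes the prior for the next update.
After 'present': P(species X) = 0.7·0.6000 / (0.7·0.6000 + 0.35·0.4000) ≈ 0.7500
After 'present': P(species X) = 0.7·0.7500 / (0.7·0.7500 + 0.35·0.2500) ≈ 0.8571
After 'absent': P(species X) = 0.3·0.8571 / (0.3·0.8571 + 0.65·0.1429) ≈ 0.7347

0.7347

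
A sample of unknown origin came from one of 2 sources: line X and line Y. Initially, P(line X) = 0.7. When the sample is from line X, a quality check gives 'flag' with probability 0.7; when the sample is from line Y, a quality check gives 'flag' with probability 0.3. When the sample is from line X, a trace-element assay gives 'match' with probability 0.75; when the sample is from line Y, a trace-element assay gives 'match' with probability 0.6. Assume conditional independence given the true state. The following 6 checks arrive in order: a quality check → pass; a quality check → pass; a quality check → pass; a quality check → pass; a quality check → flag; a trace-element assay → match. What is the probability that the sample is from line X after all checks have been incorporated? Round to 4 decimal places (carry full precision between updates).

0.1867

After a quality check='pass': P(line X) = 0.3·0.7000 / (0.3·0.7000 + 0.7·0.3000) ≈ 0.5000
After a quality check='pass': P(line X) = 0.3·0.5000 / (0.3·0.5000 + 0.7·0.5000) ≈ 0.3000
After a quality check='pass': P(line X) = 0.3·0.3000 / (0.3·0.3000 + 0.7·0.7000) ≈ 0.1552
After a quality check='pass': P(line X) = 0.3·0.1552 / (0.3·0.1552 + 0.7·0.8448) ≈ 0.0730
After a quality check='flag': P(line X) = 0.7·0.0730 / (0.7·0.0730 + 0.3·0.9270) ≈ 0.1552
After a trace-element assay='match': P(line X) = 0.75·0.1552 / (0.75·0.1552 + 0.6·0.8448) ≈ 0.1867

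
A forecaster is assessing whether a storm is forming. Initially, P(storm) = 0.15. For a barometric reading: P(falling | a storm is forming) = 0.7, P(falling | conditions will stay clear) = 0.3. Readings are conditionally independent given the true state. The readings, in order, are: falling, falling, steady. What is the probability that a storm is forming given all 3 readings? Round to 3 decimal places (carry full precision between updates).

Each posterior becomes the prior for the next update.
After 'falling': P(storm) = 0.7·0.1500 / (0.7·0.1500 + 0.3·0.8500) ≈ 0.2917
After 'falling': P(storm) = 0.7·0.2917 / (0.7·0.2917 + 0.3·0.7083) ≈ 0.4900
After 'steady': P(storm) = 0.3·0.4900 / (0.3·0.4900 + 0.7·0.5100) ≈ 0.2917

0.292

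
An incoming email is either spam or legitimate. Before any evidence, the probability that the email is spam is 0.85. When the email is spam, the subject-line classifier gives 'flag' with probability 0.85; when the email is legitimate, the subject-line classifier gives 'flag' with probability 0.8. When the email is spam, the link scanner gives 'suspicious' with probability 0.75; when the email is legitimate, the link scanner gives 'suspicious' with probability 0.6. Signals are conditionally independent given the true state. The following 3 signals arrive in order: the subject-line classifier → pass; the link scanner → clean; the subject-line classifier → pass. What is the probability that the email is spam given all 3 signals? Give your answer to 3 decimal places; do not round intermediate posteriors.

After the subject-line classifier='pass': P(spam) = 0.15·0.8500 / (0.15·0.8500 + 0.2·0.1500) ≈ 0.8095
After the link scanner='clean': P(spam) = 0.25·0.8095 / (0.25·0.8095 + 0.4·0.1905) ≈ 0.7265
After the subject-line classifier='pass': P(spam) = 0.15·0.7265 / (0.15·0.7265 + 0.2·0.2735) ≈ 0.6658

0.666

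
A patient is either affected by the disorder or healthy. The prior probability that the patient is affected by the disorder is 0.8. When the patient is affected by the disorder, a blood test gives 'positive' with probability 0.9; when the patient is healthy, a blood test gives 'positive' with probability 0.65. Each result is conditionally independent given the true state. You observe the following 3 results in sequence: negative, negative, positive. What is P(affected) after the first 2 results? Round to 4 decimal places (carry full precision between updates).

0.2462

After 'negative': P(affected) = 0.1·0.8000 / (0.1·0.8000 + 0.35·0.2000) ≈ 0.5333
After 'negative': P(affected) = 0.1·0.5333 / (0.1·0.5333 + 0.35·0.4667) ≈ 0.2462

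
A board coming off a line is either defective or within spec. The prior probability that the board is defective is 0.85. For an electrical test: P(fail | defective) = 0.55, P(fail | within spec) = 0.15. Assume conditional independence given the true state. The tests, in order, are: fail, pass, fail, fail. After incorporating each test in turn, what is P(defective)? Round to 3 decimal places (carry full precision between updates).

0.993

Apply Bayes' rule sequentially, carrying P(defective) forward.
After 'fail': P(defective) = 0.55·0.8500 / (0.55·0.8500 + 0.15·0.1500) ≈ 0.9541
After 'pass': P(defective) = 0.45·0.9541 / (0.45·0.9541 + 0.85·0.0459) ≈ 0.9167
After 'fail': P(defective) = 0.55·0.9167 / (0.55·0.9167 + 0.15·0.0833) ≈ 0.9758
After 'fail': P(defective) = 0.55·0.9758 / (0.55·0.9758 + 0.15·0.0242) ≈ 0.9933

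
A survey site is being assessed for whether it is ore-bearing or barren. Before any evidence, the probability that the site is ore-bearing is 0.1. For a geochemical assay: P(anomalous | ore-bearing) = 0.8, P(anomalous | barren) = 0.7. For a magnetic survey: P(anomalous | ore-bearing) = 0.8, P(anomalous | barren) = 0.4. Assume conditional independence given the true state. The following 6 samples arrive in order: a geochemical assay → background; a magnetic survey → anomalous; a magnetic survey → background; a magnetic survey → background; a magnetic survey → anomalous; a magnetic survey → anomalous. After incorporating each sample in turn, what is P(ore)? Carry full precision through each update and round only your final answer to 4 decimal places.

After a geochemical assay='background': P(ore) = 0.2·0.1000 / (0.2·0.1000 + 0.3·0.9000) ≈ 0.0690
After a magnetic survey='anomalous': P(ore) = 0.8·0.0690 / (0.8·0.0690 + 0.4·0.9310) ≈ 0.1290
After a magnetic survey='background': P(ore) = 0.2·0.1290 / (0.2·0.1290 + 0.6·0.8710) ≈ 0.0471
After a magnetic survey='background': P(ore) = 0.2·0.0471 / (0.2·0.0471 + 0.6·0.9529) ≈ 0.0162
After a magnetic survey='anomalous': P(ore) = 0.8·0.0162 / (0.8·0.0162 + 0.4·0.9838) ≈ 0.0319
After a magnetic survey='anomalous': P(ore) = 0.8·0.0319 / (0.8·0.0319 + 0.4·0.9681) ≈ 0.0618

0.0618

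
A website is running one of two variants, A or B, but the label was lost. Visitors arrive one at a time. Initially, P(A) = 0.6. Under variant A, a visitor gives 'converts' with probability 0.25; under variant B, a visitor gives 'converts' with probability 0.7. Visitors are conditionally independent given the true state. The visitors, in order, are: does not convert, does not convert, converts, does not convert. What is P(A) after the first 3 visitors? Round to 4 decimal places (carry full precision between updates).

0.7700

Apply Bayes' rule sequentially, carrying P(A) forward.
After 'does not convert': P(A) = 0.75·0.6000 / (0.75·0.6000 + 0.3·0.4000) ≈ 0.7895
After 'does not convert': P(A) = 0.75·0.7895 / (0.75·0.7895 + 0.3·0.2105) ≈ 0.9036
After 'converts': P(A) = 0.25·0.9036 / (0.25·0.9036 + 0.7·0.0964) ≈ 0.7700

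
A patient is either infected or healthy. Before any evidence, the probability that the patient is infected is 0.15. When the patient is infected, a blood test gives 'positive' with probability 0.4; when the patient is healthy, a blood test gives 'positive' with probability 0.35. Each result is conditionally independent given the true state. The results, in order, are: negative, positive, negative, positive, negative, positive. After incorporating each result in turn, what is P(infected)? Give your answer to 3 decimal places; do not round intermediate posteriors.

After 'negative': P(infected) = 0.6·0.1500 / (0.6·0.1500 + 0.65·0.8500) ≈ 0.1401
After 'positive': P(infected) = 0.4·0.1401 / (0.4·0.1401 + 0.35·0.8599) ≈ 0.1569
After 'negative': P(infected) = 0.6·0.1569 / (0.6·0.1569 + 0.65·0.8431) ≈ 0.1466
After 'positive': P(infected) = 0.4·0.1466 / (0.4·0.1466 + 0.35·0.8534) ≈ 0.1642
After 'negative': P(infected) = 0.6·0.1642 / (0.6·0.1642 + 0.65·0.8358) ≈ 0.1535
After 'positive': P(infected) = 0.4·0.1535 / (0.4·0.1535 + 0.35·0.8465) ≈ 0.1716

0.172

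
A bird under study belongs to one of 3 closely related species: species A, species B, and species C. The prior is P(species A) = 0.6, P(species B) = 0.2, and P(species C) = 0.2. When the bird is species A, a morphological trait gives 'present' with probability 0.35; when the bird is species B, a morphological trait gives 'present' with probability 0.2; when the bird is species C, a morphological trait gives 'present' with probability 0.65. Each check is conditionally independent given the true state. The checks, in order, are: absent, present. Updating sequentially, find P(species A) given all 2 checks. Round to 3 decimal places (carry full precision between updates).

After 'absent': normaliser = 0.65·0.6000 + 0.8·0.2000 + 0.35·0.2000; P(species A) ≈ 0.6290, P(species B) ≈ 0.2581, P(species C) ≈ 0.1129
After 'present': normaliser = 0.35·0.6290 + 0.2·0.2581 + 0.65·0.1129; P(species A) ≈ 0.6379, P(species B) ≈ 0.1495, P(species C) ≈ 0.2126

0.638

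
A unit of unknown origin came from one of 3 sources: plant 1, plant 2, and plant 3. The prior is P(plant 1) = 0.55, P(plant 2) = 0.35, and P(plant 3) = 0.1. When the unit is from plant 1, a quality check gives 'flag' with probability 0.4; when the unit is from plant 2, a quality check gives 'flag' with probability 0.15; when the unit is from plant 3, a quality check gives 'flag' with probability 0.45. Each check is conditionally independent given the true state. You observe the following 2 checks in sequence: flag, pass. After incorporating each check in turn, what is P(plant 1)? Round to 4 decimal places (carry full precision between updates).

Each posterior becomes the prior for the next update.
After 'flag': normaliser = 0.4·0.5500 + 0.15·0.3500 + 0.45·0.1000; P(plant 1) ≈ 0.6929, P(plant 2) ≈ 0.1654, P(plant 3) ≈ 0.1417
After 'pass': normaliser = 0.6·0.6929 + 0.85·0.1654 + 0.55·0.1417; P(plant 1) ≈ 0.6555, P(plant 2) ≈ 0.2216, P(plant 3) ≈ 0.1229

0.6555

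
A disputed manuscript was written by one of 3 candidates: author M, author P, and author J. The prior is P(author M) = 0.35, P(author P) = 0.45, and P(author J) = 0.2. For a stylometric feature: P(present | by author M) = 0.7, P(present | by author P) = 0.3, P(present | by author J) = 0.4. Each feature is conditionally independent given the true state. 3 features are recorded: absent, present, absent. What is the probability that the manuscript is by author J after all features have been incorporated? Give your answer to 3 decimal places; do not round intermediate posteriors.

After 'absent': normaliser = 0.3·0.3500 + 0.7·0.4500 + 0.6·0.2000; P(author M) ≈ 0.1944, P(author P) ≈ 0.5833, P(author J) ≈ 0.2222
After 'present': normaliser = 0.7·0.1944 + 0.3·0.5833 + 0.4·0.2222; P(author M) ≈ 0.3403, P(author P) ≈ 0.4375, P(author J) ≈ 0.2222
After 'absent': normaliser = 0.3·0.3403 + 0.7·0.4375 + 0.6·0.2222; P(author M) ≈ 0.1885, P(author P) ≈ 0.5654, P(author J) ≈ 0.2462

0.246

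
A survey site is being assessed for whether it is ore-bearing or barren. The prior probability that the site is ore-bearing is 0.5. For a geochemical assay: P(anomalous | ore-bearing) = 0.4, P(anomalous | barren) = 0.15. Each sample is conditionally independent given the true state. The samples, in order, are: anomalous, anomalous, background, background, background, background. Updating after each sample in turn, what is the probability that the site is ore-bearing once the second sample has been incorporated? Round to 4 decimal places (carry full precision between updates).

After 'anomalous': P(ore) = 0.4·0.5000 / (0.4·0.5000 + 0.15·0.5000) ≈ 0.7273
After 'anomalous': P(ore) = 0.4·0.7273 / (0.4·0.7273 + 0.15·0.2727) ≈ 0.8767

0.8767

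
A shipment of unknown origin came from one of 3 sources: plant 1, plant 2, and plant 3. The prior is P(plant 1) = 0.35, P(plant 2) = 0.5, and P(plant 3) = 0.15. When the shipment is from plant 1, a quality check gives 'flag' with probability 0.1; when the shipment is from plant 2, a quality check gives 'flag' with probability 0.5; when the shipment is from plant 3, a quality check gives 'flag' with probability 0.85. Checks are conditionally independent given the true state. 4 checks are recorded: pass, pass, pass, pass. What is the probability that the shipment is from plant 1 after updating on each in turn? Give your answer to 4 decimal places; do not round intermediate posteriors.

0.8800

Each posterior becomes the prior for the next update.
After 'pass': normaliser = 0.9·0.3500 + 0.5·0.5000 + 0.15·0.1500; P(plant 1) ≈ 0.5362, P(plant 2) ≈ 0.4255, P(plant 3) ≈ 0.0383
After 'pass': normaliser = 0.9·0.5362 + 0.5·0.4255 + 0.15·0.0383; P(plant 1) ≈ 0.6883, P(plant 2) ≈ 0.3035, P(plant 3) ≈ 0.0082
After 'pass': normaliser = 0.9·0.6883 + 0.5·0.3035 + 0.15·0.0082; P(plant 1) ≈ 0.8020, P(plant 2) ≈ 0.1964, P(plant 3) ≈ 0.0016
After 'pass': normaliser = 0.9·0.8020 + 0.5·0.1964 + 0.15·0.0016; P(plant 1) ≈ 0.8800, P(plant 2) ≈ 0.1197, P(plant 3) ≈ 0.0003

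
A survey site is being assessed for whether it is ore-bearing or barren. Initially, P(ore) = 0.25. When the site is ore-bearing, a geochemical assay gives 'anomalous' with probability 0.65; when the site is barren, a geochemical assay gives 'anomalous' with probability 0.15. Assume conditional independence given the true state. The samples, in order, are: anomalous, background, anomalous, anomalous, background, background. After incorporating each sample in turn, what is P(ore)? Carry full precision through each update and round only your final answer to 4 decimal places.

After 'anomalous': P(ore) = 0.65·0.2500 / (0.65·0.2500 + 0.15·0.7500) ≈ 0.5909
After 'background': P(ore) = 0.35·0.5909 / (0.35·0.5909 + 0.85·0.4091) ≈ 0.3730
After 'anomalous': P(ore) = 0.65·0.3730 / (0.65·0.3730 + 0.15·0.6270) ≈ 0.7205
After 'anomalous': P(ore) = 0.65·0.7205 / (0.65·0.7205 + 0.15·0.2795) ≈ 0.9178
After 'background': P(ore) = 0.35·0.9178 / (0.35·0.9178 + 0.85·0.0822) ≈ 0.8214
After 'background': P(ore) = 0.35·0.8214 / (0.35·0.8214 + 0.85·0.1786) ≈ 0.6544

0.6544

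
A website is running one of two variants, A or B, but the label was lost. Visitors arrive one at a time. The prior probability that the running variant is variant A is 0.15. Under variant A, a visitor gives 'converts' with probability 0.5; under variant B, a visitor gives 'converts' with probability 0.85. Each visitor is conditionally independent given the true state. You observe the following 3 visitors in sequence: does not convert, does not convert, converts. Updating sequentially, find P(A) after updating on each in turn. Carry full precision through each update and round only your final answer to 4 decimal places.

Each posterior becomes the prior for the next update.
After 'does not convert': P(A) = 0.5·0.1500 / (0.5·0.1500 + 0.15·0.8500) ≈ 0.3704
After 'does not convert': P(A) = 0.5·0.3704 / (0.5·0.3704 + 0.15·0.6296) ≈ 0.6623
After 'converts': P(A) = 0.5·0.6623 / (0.5·0.6623 + 0.85·0.3377) ≈ 0.5356

0.5356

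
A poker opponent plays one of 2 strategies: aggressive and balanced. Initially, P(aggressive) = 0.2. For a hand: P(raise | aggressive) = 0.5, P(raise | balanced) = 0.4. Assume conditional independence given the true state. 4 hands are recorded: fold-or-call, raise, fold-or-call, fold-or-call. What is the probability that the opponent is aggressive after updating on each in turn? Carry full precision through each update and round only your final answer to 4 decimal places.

After 'fold-or-call': P(aggressive) = 0.5·0.2000 / (0.5·0.2000 + 0.6·0.8000) ≈ 0.1724
After 'raise': P(aggressive) = 0.5·0.1724 / (0.5·0.1724 + 0.4·0.8276) ≈ 0.2066
After 'fold-or-call': P(aggressive) = 0.5·0.2066 / (0.5·0.2066 + 0.6·0.7934) ≈ 0.1783
After 'fold-or-call': P(aggressive) = 0.5·0.1783 / (0.5·0.1783 + 0.6·0.8217) ≈ 0.1531

0.1531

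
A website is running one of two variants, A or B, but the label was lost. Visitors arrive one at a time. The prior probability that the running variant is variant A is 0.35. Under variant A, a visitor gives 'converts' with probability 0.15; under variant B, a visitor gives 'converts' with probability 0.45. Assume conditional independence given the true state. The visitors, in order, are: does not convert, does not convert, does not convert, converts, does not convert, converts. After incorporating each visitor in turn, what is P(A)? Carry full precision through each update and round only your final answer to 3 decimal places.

After 'does not convert': P(A) = 0.85·0.3500 / (0.85·0.3500 + 0.55·0.6500) ≈ 0.4542
After 'does not convert': P(A) = 0.85·0.4542 / (0.85·0.4542 + 0.55·0.5458) ≈ 0.5626
After 'does not convert': P(A) = 0.85·0.5626 / (0.85·0.5626 + 0.55·0.4374) ≈ 0.6653
After 'converts': P(A) = 0.15·0.6653 / (0.15·0.6653 + 0.45·0.3347) ≈ 0.3985
After 'does not convert': P(A) = 0.85·0.3985 / (0.85·0.3985 + 0.55·0.6015) ≈ 0.5059
After 'converts': P(A) = 0.15·0.5059 / (0.15·0.5059 + 0.45·0.4941) ≈ 0.2545

0.254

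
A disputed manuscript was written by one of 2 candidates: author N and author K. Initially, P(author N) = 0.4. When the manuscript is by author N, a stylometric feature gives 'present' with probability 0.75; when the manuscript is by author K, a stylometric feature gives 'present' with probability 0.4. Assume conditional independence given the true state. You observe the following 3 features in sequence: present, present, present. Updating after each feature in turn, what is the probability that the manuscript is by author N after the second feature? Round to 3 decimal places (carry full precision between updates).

0.701

After 'present': P(author N) = 0.75·0.4000 / (0.75·0.4000 + 0.4·0.6000) ≈ 0.5556
After 'present': P(author N) = 0.75·0.5556 / (0.75·0.5556 + 0.4·0.4444) ≈ 0.7009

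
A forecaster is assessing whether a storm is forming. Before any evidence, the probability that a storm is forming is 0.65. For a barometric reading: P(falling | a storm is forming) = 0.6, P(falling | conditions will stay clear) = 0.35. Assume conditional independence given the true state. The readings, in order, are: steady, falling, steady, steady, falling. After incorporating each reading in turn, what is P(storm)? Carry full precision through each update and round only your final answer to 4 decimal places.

After 'steady': P(storm) = 0.4·0.6500 / (0.4·0.6500 + 0.65·0.3500) ≈ 0.5333
After 'falling': P(storm) = 0.6·0.5333 / (0.6·0.5333 + 0.35·0.4667) ≈ 0.6621
After 'steady': P(storm) = 0.4·0.6621 / (0.4·0.6621 + 0.65·0.3379) ≈ 0.5466
After 'steady': P(storm) = 0.4·0.5466 / (0.4·0.5466 + 0.65·0.4534) ≈ 0.4259
After 'falling': P(storm) = 0.6·0.4259 / (0.6·0.4259 + 0.35·0.5741) ≈ 0.5598

0.5598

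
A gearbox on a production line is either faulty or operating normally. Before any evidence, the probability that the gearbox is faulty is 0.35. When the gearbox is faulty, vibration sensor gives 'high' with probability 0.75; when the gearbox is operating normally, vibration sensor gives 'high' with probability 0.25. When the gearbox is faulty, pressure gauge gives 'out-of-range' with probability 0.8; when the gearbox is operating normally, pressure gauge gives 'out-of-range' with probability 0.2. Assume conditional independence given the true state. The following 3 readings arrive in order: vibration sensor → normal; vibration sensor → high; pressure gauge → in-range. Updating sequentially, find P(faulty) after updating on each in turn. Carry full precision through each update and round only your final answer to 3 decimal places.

Each posterior becomes the prior for the next update.
After vibration sensor='normal': P(faulty) = 0.25·0.3500 / (0.25·0.3500 + 0.75·0.6500) ≈ 0.1522
After vibration sensor='high': P(faulty) = 0.75·0.1522 / (0.75·0.1522 + 0.25·0.8478) ≈ 0.3500
After pressure gauge='in-range': P(faulty) = 0.2·0.3500 / (0.2·0.3500 + 0.8·0.6500) ≈ 0.1186

0.119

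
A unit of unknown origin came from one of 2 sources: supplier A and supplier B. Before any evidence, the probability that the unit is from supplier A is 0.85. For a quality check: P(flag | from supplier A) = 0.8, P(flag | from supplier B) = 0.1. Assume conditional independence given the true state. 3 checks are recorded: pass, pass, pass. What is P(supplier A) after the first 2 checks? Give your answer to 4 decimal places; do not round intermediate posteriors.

0.2186

Apply Bayes' rule sequentially, carrying P(supplier A) forward.
After 'pass': P(supplier A) = 0.2·0.8500 / (0.2·0.8500 + 0.9·0.1500) ≈ 0.5574
After 'pass': P(supplier A) = 0.2·0.5574 / (0.2·0.5574 + 0.9·0.4426) ≈ 0.2186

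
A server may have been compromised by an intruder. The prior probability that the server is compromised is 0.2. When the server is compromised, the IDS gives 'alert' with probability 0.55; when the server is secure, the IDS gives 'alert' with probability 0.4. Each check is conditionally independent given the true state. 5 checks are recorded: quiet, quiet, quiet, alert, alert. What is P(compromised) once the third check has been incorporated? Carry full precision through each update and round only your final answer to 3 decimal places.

After 'quiet': P(compromised) = 0.45·0.2000 / (0.45·0.2000 + 0.6·0.8000) ≈ 0.1579
After 'quiet': P(compromised) = 0.45·0.1579 / (0.45·0.1579 + 0.6·0.8421) ≈ 0.1233
After 'quiet': P(compromised) = 0.45·0.1233 / (0.45·0.1233 + 0.6·0.8767) ≈ 0.0954

0.095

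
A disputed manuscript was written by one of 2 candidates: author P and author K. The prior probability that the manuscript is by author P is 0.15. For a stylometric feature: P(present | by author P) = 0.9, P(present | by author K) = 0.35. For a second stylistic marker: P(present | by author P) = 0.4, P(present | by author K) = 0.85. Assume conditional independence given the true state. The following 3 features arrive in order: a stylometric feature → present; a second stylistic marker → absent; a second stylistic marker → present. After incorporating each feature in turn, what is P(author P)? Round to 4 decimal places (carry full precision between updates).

0.4607

After a stylometric feature='present': P(author P) = 0.9·0.1500 / (0.9·0.1500 + 0.35·0.8500) ≈ 0.3121
After a second stylistic marker='absent': P(author P) = 0.6·0.3121 / (0.6·0.3121 + 0.15·0.6879) ≈ 0.6448
After a second stylistic marker='present': P(author P) = 0.4·0.6448 / (0.4·0.6448 + 0.85·0.3552) ≈ 0.4607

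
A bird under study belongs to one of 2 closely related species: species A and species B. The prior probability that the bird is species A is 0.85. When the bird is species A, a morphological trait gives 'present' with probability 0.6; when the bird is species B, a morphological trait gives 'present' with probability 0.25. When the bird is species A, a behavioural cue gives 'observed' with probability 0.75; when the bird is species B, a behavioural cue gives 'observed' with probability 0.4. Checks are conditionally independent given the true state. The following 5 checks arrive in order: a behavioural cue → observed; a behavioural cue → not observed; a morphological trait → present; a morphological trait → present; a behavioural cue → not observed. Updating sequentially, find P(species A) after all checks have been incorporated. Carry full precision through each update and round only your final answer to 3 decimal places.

0.914

After a behavioural cue='observed': P(species A) = 0.75·0.8500 / (0.75·0.8500 + 0.4·0.1500) ≈ 0.9140
After a behavioural cue='not observed': P(species A) = 0.25·0.9140 / (0.25·0.9140 + 0.6·0.0860) ≈ 0.8157
After a morphological trait='present': P(species A) = 0.6·0.8157 / (0.6·0.8157 + 0.25·0.1843) ≈ 0.9140
After a morphological trait='present': P(species A) = 0.6·0.9140 / (0.6·0.9140 + 0.25·0.0860) ≈ 0.9623
After a behavioural cue='not observed': P(species A) = 0.25·0.9623 / (0.25·0.9623 + 0.6·0.0377) ≈ 0.9140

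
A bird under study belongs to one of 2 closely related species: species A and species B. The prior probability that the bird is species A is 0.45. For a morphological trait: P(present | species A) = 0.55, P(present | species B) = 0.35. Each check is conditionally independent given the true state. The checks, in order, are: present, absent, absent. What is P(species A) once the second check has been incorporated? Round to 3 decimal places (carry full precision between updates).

0.471

After 'present': P(species A) = 0.55·0.4500 / (0.55·0.4500 + 0.35·0.5500) ≈ 0.5625
After 'absent': P(species A) = 0.45·0.5625 / (0.45·0.5625 + 0.65·0.4375) ≈ 0.4709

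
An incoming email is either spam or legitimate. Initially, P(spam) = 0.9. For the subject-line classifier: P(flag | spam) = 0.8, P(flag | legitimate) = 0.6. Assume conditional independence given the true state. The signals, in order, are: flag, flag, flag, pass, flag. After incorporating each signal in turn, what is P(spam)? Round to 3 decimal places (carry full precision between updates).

0.934

Apply Bayes' rule sequentially, carrying P(spam) forward.
After 'flag': P(spam) = 0.8·0.9000 / (0.8·0.9000 + 0.6·0.1000) ≈ 0.9231
After 'flag': P(spam) = 0.8·0.9231 / (0.8·0.9231 + 0.6·0.0769) ≈ 0.9412
After 'flag': P(spam) = 0.8·0.9412 / (0.8·0.9412 + 0.6·0.0588) ≈ 0.9552
After 'pass': P(spam) = 0.2·0.9552 / (0.2·0.9552 + 0.4·0.0448) ≈ 0.9143
After 'flag': P(spam) = 0.8·0.9143 / (0.8·0.9143 + 0.6·0.0857) ≈ 0.9343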